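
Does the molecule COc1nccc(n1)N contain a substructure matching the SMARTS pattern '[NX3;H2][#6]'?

The pattern [NX3;H2][#6] describes a trivalent nitrogen with two H attached to carbon — a primary amine.
The molecule carries a primary amino group (-NH2), whose atoms satisfy every constraint of the query, so the pattern matches.

Yes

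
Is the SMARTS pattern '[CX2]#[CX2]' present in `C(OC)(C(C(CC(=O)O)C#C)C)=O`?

Yes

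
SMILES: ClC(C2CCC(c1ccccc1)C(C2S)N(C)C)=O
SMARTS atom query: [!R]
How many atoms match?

7

The query [!R] means: !R matches any atom not in a ring.
Check the 19 heavy atoms by environment: 6× C (in 6-ring) → no; 1× S (acyclic) → match; 3× C (acyclic) → match; 1× O (acyclic) → match; 1× Cl (acyclic) → match; 1× N (acyclic) → match; 6× c (aromatic, in 6-ring) → no.
Summing the matching environments: 1 + 3 + 1 + 1 + 1 = 7 matching atoms.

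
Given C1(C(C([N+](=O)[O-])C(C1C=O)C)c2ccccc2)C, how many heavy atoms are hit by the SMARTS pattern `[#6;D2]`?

6

The query [#6;D2] means: any carbon bonded to exactly two heavy atoms.
Check the 18 heavy atoms by environment: 5× C (D3) → no; 2× C (D1) → no; 1× c (aromatic, D3) → no; 5× c (aromatic, D2) → match; 1× C (D2) → match; 2× O (D1) → no; 1× N (charge +1, D3) → no; 1× O (charge -1, D1) → no.
Summing the matching environments: 5 + 1 = 6 matching atoms.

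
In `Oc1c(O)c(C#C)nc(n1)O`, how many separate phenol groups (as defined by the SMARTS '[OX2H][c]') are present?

3

[OX2H][c] is the SMARTS for a phenol: a hydroxyl oxygen attached to an aromatic carbon.
The molecule carries 3 separate instances of a hydroxyl group (-OH) meeting every constraint; each maps to a distinct set of atoms, giving 3 matches.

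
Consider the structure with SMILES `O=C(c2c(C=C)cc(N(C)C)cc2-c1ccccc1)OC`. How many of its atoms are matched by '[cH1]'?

7

The query [cH1] means: aromatic carbon bearing exactly one hydrogen.
Check the 21 heavy atoms by environment: 5× c (aromatic, H0) → no; 7× c (aromatic, H1) → match; 1× C (H1) → no; 1× C (H2) → no; 1× N (H0) → no; 3× C (H3) → no; 1× C (H0) → no; 2× O (H0) → no.
That gives 7 matching atoms.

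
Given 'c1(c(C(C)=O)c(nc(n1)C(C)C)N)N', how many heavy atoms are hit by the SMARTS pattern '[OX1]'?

Check the 14 heavy atoms by environment: 2× n (aromatic, X2) → no; 4× c (aromatic, X3) → no; 2× N (X3) → no; 4× C (X4) → no; 1× C (X3) → no; 1× O (X1) → match.
That gives 1 matching atom.

1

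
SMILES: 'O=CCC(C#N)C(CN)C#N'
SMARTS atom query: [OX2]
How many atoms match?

The query [OX2] means: aliphatic oxygen with two total connections — ether, hydroxyl, or ester single-bond O.
Check the 11 heavy atoms by environment: 4× C (X4) → no; 1× N (X3) → no; 2× C (X2) → no; 2× N (X1) → no; 1× C (X3) → no; 1× O (X1) → no.
No environment satisfies the query, so 0 matching atoms.

0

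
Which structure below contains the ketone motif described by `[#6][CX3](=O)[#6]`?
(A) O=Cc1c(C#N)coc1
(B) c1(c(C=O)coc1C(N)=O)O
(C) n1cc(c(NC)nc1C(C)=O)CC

C

[#6][CX3](=O)[#6] describes a carbonyl carbon (no H) flanked by two carbons (a ketone).
(A) has an aldehyde (-CHO) but the carbonyl carbon has H1, so it is not flanked by two carbons.
(B) has a primary amide (-C(=O)NH2) but one neighbour of the carbonyl carbon is N, not C.
(C) contains an acetyl/ketone group (-C(=O)CH3), which satisfies every atom and bond constraint.
So the answer is (C).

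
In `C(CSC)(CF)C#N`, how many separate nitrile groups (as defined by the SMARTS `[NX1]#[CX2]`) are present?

1

[NX1]#[CX2] is the SMARTS for a nitrile: a nitrogen triple-bonded to a two-connected carbon.
Exactly one fragment in the molecule meets all constraints, giving 1 match.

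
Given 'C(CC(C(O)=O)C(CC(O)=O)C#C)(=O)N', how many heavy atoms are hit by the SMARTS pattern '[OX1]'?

3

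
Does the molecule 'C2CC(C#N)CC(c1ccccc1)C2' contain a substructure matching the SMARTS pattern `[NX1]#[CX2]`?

Yes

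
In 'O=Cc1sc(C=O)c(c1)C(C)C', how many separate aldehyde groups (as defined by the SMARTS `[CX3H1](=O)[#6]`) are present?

2

[CX3H1](=O)[#6] is the SMARTS for an aldehyde: an sp2 carbon with one H, double-bonded to O and single-bonded to carbon.
The molecule carries 2 separate instances of an aldehyde (-CHO) meeting every constraint; each maps to a distinct set of atoms, giving 2 matches.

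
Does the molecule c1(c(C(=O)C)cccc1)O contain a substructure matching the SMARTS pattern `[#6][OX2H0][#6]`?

No

The pattern [#6][OX2H0][#6] describes an aliphatic oxygen bridging two carbons with no H on the oxygen — an ether.
The closest candidate here is a hydroxyl group (-OH), but the oxygen has H1, not H0 bridging two carbons. No other fragment satisfies the full query, so there is no match.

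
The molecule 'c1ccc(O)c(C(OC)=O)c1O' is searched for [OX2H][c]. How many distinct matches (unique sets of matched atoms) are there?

[OX2H][c] is the SMARTS for a phenol: a hydroxyl oxygen attached to an aromatic carbon.
The molecule carries 2 separate instances of a hydroxyl group (-OH) meeting every constraint; each maps to a distinct set of atoms, giving 2 matches.

2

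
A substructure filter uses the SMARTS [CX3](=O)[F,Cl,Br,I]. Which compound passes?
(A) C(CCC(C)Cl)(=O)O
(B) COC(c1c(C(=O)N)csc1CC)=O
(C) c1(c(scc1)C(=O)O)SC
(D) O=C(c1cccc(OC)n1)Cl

[CX3](=O)[F,Cl,Br,I] describes a carbonyl carbon bonded to a halogen (an acyl halide).
(A) has a chloro substituent but the Cl is not on a carbonyl carbon.
(B) has a methyl-ester group (-C(=O)OCH3) but the carbonyl is bonded to -O-C, not to a halogen.
(C) has a carboxylic acid group (-C(=O)OH) but the carbonyl is bonded to -OH, not to a halogen.
(D) contains an acyl chloride (-C(=O)Cl), which satisfies every atom and bond constraint.
So the answer is (D).

D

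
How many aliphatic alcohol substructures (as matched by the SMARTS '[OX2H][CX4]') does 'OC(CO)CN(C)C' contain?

2

[OX2H][CX4] is the SMARTS for an aliphatic alcohol: a hydroxyl oxygen bound to an sp3 (X4) carbon.
The molecule carries 2 separate instances of a hydroxyl group (-OH) meeting every constraint; each maps to a distinct set of atoms, giving 2 matches.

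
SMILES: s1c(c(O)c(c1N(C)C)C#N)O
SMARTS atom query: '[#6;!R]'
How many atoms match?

3

The query [#6;!R] means: carbon not in any ring.
Check the 12 heavy atoms by environment: 1× s (aromatic, in 5-ring) → no; 4× c (aromatic, in 5-ring) → no; 2× O (acyclic) → no; 3× C (acyclic) → match; 2× N (acyclic) → no.
That gives 3 matching atoms.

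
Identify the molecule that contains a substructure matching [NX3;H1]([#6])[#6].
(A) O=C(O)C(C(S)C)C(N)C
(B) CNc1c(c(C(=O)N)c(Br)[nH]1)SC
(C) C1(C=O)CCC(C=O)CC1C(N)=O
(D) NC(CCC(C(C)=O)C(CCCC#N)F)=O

[NX3;H1]([#6])[#6] describes a trivalent nitrogen with one H, bonded to two carbons (a secondary amine).
(A) has a primary amino group (-NH2) but the nitrogen has H2 and only one carbon neighbour.
(B) contains an N-methylamino group (-NHCH3), which satisfies every atom and bond constraint.
(C) has a primary amide (-C(=O)NH2) but the -C(=O)NH2 nitrogen has H2, not H1.
(D) has a primary amide (-C(=O)NH2) but the -C(=O)NH2 nitrogen has H2, not H1.
So the answer is (B).

B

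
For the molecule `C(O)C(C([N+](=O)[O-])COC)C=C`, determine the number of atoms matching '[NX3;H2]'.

Check the 12 heavy atoms by environment: 2× C (H2, X4) → no; 2× C (H1, X4) → no; 1× C (H1, X3) → no; 1× C (H2, X3) → no; 1× O (H1, X2) → no; 1× N (charge +1, H0, X3) → no; 1× O (charge -1, H0, X1) → no; 1× O (H0, X1) → no; 1× O (H0, X2) → no; 1× C (H3, X4) → no.
No environment satisfies the query, so 0 matching atoms.

0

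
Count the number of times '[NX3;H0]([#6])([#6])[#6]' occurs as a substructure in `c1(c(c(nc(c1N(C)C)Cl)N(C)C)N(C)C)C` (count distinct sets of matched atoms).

3

[NX3;H0]([#6])([#6])[#6] is the SMARTS for a tertiary amine: a trivalent nitrogen with no H, bonded to three carbons.
The molecule carries 3 separate instances of a dimethylamino group (-N(CH3)2) meeting every constraint; each maps to a distinct set of atoms, giving 3 matches.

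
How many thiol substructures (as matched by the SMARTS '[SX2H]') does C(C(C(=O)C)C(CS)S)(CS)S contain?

[SX2H] is the SMARTS for a thiol: an aliphatic sulfur with two connections, one being H.
The molecule carries 4 separate instances of a thiol (-SH) meeting every constraint; each maps to a distinct set of atoms, giving 4 matches.

4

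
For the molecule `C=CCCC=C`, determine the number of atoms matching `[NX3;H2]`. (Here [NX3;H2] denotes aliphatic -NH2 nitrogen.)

0

The query [NX3;H2] means: aliphatic N with 3 total connections, two of them H — an -NH2 nitrogen (amine or amide).
Check the 6 heavy atoms by environment: 2× C (H2, X4) → no; 2× C (H1, X3) → no; 2× C (H2, X3) → no.
No environment satisfies the query, so 0 matching atoms.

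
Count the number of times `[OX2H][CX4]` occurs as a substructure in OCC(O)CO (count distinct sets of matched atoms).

3

[OX2H][CX4] is the SMARTS for an aliphatic alcohol: a hydroxyl oxygen bound to an sp3 (X4) carbon.
The molecule carries 3 separate instances of a hydroxyl group (-OH) meeting every constraint; each maps to a distinct set of atoms, giving 3 matches.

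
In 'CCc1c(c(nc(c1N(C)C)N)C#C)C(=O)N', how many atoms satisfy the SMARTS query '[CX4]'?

4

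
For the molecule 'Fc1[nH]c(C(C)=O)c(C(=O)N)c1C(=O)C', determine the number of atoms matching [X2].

0

The query [X2] means: any atom with exactly two total connections (bonds + H).
Check the 15 heavy atoms by environment: 1× n (aromatic, X3) → no; 4× c (aromatic, X3) → no; 3× C (X3) → no; 3× O (X1) → no; 2× C (X4) → no; 1× F (X1) → no; 1× N (X3) → no.
No environment satisfies the query, so 0 matching atoms.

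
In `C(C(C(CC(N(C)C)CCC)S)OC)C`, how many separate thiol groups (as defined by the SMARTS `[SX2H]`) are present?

1

[SX2H] is the SMARTS for a thiol: an aliphatic sulfur with two connections, one being H.
Exactly one fragment in the molecule meets all constraints, giving 1 match.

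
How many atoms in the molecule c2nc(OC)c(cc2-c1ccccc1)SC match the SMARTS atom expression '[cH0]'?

4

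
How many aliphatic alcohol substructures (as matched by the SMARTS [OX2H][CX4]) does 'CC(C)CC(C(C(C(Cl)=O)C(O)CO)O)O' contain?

[OX2H][CX4] is the SMARTS for an aliphatic alcohol: a hydroxyl oxygen bound to an sp3 (X4) carbon.
The molecule carries 4 separate instances of a hydroxyl group (-OH) meeting every constraint; each maps to a distinct set of atoms, giving 4 matches.

4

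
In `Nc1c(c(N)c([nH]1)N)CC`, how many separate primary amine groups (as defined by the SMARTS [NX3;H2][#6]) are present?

3

[NX3;H2][#6] is the SMARTS for a primary amine: a trivalent nitrogen with two H attached to carbon.
The molecule carries 3 separate instances of a primary amino group (-NH2) meeting every constraint; each maps to a distinct set of atoms, giving 3 matches.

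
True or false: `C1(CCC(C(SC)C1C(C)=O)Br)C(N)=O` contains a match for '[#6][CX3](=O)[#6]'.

True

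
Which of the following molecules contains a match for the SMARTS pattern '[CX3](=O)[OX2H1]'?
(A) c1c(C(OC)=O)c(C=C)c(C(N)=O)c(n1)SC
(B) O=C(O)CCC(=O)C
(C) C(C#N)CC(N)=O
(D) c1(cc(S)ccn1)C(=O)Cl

B

[CX3](=O)[OX2H1] describes an sp2 carbon double-bonded to O and single-bonded to an -OH oxygen (a carboxylic acid).
(A) has a primary amide (-C(=O)NH2) but the carbonyl is bonded to N, not to an -OH oxygen.
(B) contains a carboxylic acid group (-C(=O)OH), which satisfies every atom and bond constraint.
(C) has a primary amide (-C(=O)NH2) but the carbonyl is bonded to N, not to an -OH oxygen.
(D) has an acyl chloride (-C(=O)Cl) but the carbonyl is bonded to Cl, not to an -OH oxygen.
So the answer is (B).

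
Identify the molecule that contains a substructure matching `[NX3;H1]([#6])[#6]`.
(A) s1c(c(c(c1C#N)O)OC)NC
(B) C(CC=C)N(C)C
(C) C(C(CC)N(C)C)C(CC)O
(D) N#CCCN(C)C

A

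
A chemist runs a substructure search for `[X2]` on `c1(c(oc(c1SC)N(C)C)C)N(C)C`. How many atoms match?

2

The query [X2] means: any atom with exactly two total connections (bonds + H).
Check the 14 heavy atoms by environment: 1× o (aromatic, X2) → match; 4× c (aromatic, X3) → no; 6× C (X4) → no; 2× N (X3) → no; 1× S (X2) → match.
Summing the matching environments: 1 + 1 = 2 matching atoms.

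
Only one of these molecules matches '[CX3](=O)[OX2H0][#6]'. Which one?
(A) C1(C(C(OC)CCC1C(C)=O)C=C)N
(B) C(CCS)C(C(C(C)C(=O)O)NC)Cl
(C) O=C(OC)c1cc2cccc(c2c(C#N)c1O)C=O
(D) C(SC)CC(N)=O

[CX3](=O)[OX2H0][#6] describes a carbonyl carbon bonded to an oxygen that is itself bonded to carbon (no H on that O) (an ester).
(A) has a methoxy ether (-OCH3) but the ether oxygen is not adjacent to a C=O carbon.
(B) has a carboxylic acid group (-C(=O)OH) but the singly-bonded O carries H (OX2H1, not H0).
(C) contains a methyl-ester group (-C(=O)OCH3), which satisfies every atom and bond constraint.
(D) has a primary amide (-C(=O)NH2) but the carbonyl is bonded to N, not to an O-C linkage.
So the answer is (C).

C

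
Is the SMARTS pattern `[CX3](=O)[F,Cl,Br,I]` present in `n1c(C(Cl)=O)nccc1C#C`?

Yes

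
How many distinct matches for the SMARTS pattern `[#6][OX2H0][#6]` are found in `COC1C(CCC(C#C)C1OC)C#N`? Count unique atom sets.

2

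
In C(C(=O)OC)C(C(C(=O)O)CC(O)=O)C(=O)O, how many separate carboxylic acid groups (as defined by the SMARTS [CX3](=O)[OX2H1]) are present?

3

[CX3](=O)[OX2H1] is the SMARTS for a carboxylic acid: an sp2 carbon double-bonded to O and single-bonded to an -OH oxygen.
The molecule carries 3 separate instances of a carboxylic acid group (-C(=O)OH) meeting every constraint; each maps to a distinct set of atoms, giving 3 matches.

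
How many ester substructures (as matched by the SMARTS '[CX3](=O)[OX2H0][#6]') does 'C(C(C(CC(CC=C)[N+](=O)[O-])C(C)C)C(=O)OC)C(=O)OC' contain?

2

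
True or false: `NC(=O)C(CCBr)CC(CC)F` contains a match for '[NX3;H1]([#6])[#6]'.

False

The pattern [NX3;H1]([#6])[#6] describes a trivalent nitrogen with one H, bonded to two carbons — a secondary amine.
The closest candidate here is a primary amide (-C(=O)NH2), but the -C(=O)NH2 nitrogen has H2, not H1. No other fragment satisfies the full query, so there is no match.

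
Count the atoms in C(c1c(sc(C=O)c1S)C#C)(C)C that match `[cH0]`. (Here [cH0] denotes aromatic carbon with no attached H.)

4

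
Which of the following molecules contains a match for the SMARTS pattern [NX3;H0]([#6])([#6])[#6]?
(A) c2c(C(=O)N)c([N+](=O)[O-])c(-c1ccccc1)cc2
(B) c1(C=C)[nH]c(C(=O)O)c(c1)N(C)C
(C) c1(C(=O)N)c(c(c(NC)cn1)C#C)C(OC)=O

B

[NX3;H0]([#6])([#6])[#6] describes a trivalent nitrogen with no H, bonded to three carbons (a tertiary amine).
(A) has a primary amide (-C(=O)NH2) but the amide nitrogen has H2 and only one carbon neighbour.
(B) contains a dimethylamino group (-N(CH3)2), which satisfies every atom and bond constraint.
(C) has a primary amide (-C(=O)NH2) but the amide nitrogen has H2 and only one carbon neighbour.
So the answer is (B).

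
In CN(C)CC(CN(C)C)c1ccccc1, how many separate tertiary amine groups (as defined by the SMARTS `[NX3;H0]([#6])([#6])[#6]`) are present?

2

[NX3;H0]([#6])([#6])[#6] is the SMARTS for a tertiary amine: a trivalent nitrogen with no H, bonded to three carbons.
The molecule carries 2 separate instances of a dimethylamino group (-N(CH3)2) meeting every constraint; each maps to a distinct set of atoms, giving 2 matches.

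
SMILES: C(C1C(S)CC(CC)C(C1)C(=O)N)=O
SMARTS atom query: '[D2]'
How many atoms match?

4

The query [D2] means: atom with exactly two heavy-atom neighbours.
Check the 14 heavy atoms by environment: 4× C (D2) → match; 5× C (D3) → no; 2× O (D1) → no; 1× C (D1) → no; 1× S (D1) → no; 1× N (D1) → no.
That gives 4 matching atoms.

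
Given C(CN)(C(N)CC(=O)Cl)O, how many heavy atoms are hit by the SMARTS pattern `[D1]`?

5

Check the 10 heavy atoms by environment: 2× C (D2) → no; 3× C (D3) → no; 2× N (D1) → match; 2× O (D1) → match; 1× Cl (D1) → match.
Summing the matching environments: 2 + 2 + 1 = 5 matching atoms.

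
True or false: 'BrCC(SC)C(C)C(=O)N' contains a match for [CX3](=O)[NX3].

The pattern [CX3](=O)[NX3] describes a carbonyl carbon bonded to a trivalent nitrogen — an amide.
The molecule carries a primary amide (-C(=O)NH2), whose atoms satisfy every constraint of the query, so the pattern matches.

True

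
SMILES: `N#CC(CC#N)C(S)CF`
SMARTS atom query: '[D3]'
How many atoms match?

2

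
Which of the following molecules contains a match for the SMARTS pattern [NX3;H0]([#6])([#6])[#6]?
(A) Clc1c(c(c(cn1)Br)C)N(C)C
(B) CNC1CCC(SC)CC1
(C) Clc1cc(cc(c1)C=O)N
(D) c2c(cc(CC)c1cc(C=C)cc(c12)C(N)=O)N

A

[NX3;H0]([#6])([#6])[#6] describes a trivalent nitrogen with no H, bonded to three carbons (a tertiary amine).
(A) contains a dimethylamino group (-N(CH3)2), which satisfies every atom and bond constraint.
(B) has an N-methylamino group (-NHCH3) but the nitrogen still has one H (H1), not H0.
(C) has a primary amino group (-NH2) but the nitrogen has H2, not H0 with three carbons.
(D) has a primary amino group (-NH2) but the nitrogen has H2, not H0 with three carbons.
So the answer is (A).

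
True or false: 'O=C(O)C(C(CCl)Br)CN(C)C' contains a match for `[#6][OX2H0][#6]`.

False

The pattern [#6][OX2H0][#6] describes an aliphatic oxygen bridging two carbons with no H on the oxygen — an ether.
The closest candidate here is a carboxylic acid group (-C(=O)OH), but the -OH oxygen has H1; the =O is OX1, not OX2. No other fragment satisfies the full query, so there is no match.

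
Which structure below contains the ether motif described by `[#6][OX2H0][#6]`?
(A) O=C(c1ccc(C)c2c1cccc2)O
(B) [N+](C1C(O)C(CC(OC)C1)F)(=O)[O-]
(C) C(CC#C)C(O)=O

B

[#6][OX2H0][#6] describes an aliphatic oxygen bridging two carbons with no H on the oxygen (an ether).
(A) has a carboxylic acid group (-C(=O)OH) but the -OH oxygen has H1; the =O is OX1, not OX2.
(B) contains a methoxy ether (-OCH3), which satisfies every atom and bond constraint.
(C) has a carboxylic acid group (-C(=O)OH) but the -OH oxygen has H1; the =O is OX1, not OX2.
So the answer is (B).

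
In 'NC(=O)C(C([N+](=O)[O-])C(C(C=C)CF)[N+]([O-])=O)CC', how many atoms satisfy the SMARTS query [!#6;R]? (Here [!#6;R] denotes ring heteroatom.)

The query [!#6;R] means: non-carbon atom that is part of a ring.
Check the 19 heavy atoms by environment: 10× C (acyclic) → no; 1× F (acyclic) → no; 3× O (acyclic) → no; 1× N (acyclic) → no; 2× N (charge +1, acyclic) → no; 2× O (charge -1, acyclic) → no.
No environment satisfies the query, so 0 matching atoms.

0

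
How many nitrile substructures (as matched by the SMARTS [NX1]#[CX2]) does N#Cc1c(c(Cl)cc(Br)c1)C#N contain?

[NX1]#[CX2] is the SMARTS for a nitrile: a nitrogen triple-bonded to a two-connected carbon.
The molecule carries 2 separate instances of a nitrile (-C#N) meeting every constraint; each maps to a distinct set of atoms, giving 2 matches.

2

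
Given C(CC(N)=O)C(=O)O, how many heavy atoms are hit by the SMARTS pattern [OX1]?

2

The query [OX1] means: aliphatic oxygen with one total connection — typically a carbonyl =O or an oxide.
Check the 8 heavy atoms by environment: 2× C (X4) → no; 2× C (X3) → no; 2× O (X1) → match; 1× N (X3) → no; 1× O (X2) → no.
That gives 2 matching atoms.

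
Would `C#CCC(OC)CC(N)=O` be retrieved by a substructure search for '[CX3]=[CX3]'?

No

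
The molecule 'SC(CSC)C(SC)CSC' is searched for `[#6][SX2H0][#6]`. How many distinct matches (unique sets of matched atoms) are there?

3

[#6][SX2H0][#6] is the SMARTS for a thioether: an aliphatic sulfur bridging two carbons with no H on the sulfur.
The molecule carries 3 separate instances of a methylthio ether (-SCH3) meeting every constraint; each maps to a distinct set of atoms, giving 3 matches.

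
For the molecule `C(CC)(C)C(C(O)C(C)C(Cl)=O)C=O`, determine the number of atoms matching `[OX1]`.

2

The query [OX1] means: aliphatic oxygen with one total connection — typically a carbonyl =O or an oxide.
Check the 14 heavy atoms by environment: 8× C (X4) → no; 2× C (X3) → no; 2× O (X1) → match; 1× Cl (X1) → no; 1× O (X2) → no.
That gives 2 matching atoms.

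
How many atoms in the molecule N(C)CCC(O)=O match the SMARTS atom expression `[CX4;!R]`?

3

The query [CX4;!R] means: aliphatic carbon with four total connections, not in a ring.
Check the 7 heavy atoms by environment: 3× C (X4, acyclic) → match; 1× N (X3, acyclic) → no; 1× C (X3, acyclic) → no; 1× O (X1, acyclic) → no; 1× O (X2, acyclic) → no.
That gives 3 matching atoms.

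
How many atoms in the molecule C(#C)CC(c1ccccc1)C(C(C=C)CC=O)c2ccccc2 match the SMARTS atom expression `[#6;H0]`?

3

The query [#6;H0] means: any carbon with no attached hydrogen.
Check the 23 heavy atoms by environment: 3× C (H2) → no; 6× C (H1) → no; 2× c (aromatic, H0) → match; 10× c (aromatic, H1) → no; 1× C (H0) → match; 1× O (H0) → no.
Summing the matching environments: 2 + 1 = 3 matching atoms.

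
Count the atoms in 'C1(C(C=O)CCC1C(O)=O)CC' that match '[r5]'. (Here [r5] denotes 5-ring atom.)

5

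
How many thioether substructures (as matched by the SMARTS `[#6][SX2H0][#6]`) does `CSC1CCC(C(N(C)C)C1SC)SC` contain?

3

[#6][SX2H0][#6] is the SMARTS for a thioether: an aliphatic sulfur bridging two carbons with no H on the sulfur.
The molecule carries 3 separate instances of a methylthio ether (-SCH3) meeting every constraint; each maps to a distinct set of atoms, giving 3 matches.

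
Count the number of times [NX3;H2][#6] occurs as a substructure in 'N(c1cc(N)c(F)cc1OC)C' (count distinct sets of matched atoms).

1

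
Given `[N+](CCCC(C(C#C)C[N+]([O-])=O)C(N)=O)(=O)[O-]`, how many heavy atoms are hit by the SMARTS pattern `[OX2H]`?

The query [OX2H] means: aliphatic oxygen with two connections, one of which is H — an -OH oxygen.
Check the 17 heavy atoms by environment: 4× C (H2, X4) → no; 2× C (H1, X4) → no; 1× C (H0, X2) → no; 1× C (H1, X2) → no; 2× N (charge +1, H0, X3) → no; 2× O (charge -1, H0, X1) → no; 3× O (H0, X1) → no; 1× C (H0, X3) → no; 1× N (H2, X3) → no.
No environment satisfies the query, so 0 matching atoms.

0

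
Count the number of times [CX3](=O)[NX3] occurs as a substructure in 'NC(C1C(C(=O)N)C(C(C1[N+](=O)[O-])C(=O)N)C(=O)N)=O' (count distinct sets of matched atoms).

4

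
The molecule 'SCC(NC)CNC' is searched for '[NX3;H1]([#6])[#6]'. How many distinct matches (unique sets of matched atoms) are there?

2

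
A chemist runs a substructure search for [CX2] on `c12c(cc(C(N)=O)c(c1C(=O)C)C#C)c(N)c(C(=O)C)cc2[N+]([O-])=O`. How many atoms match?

Check the 25 heavy atoms by environment: 10× c (aromatic, X3) → no; 3× C (X3) → no; 4× O (X1) → no; 2× C (X4) → no; 2× N (X3) → no; 2× C (X2) → match; 1× N (charge +1, X3) → no; 1× O (charge -1, X1) → no.
That gives 2 matching atoms.

2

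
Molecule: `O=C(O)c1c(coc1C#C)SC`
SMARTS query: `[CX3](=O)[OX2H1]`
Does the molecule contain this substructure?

The pattern [CX3](=O)[OX2H1] describes an sp2 carbon double-bonded to O and single-bonded to an -OH oxygen — a carboxylic acid.
The molecule carries a carboxylic acid group (-C(=O)OH), whose atoms satisfy every constraint of the query, so the pattern matches.

Yes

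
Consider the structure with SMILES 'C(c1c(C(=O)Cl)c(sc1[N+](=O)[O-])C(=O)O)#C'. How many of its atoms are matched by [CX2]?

2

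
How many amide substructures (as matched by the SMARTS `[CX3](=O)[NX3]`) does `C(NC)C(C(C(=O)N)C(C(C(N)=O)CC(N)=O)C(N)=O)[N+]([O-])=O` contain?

4

[CX3](=O)[NX3] is the SMARTS for an amide: a carbonyl carbon bonded to a trivalent nitrogen.
The molecule carries 4 separate instances of a primary amide (-C(=O)NH2) meeting every constraint; each maps to a distinct set of atoms, giving 4 matches.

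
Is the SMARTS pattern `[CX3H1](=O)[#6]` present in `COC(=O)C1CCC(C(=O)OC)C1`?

The pattern [CX3H1](=O)[#6] describes an sp2 carbon with one H, double-bonded to O and single-bonded to carbon — an aldehyde.
The closest candidate here is a methyl-ester group (-C(=O)OCH3), but the carbonyl carbon has H0, not H1. No other fragment satisfies the full query, so there is no match.

No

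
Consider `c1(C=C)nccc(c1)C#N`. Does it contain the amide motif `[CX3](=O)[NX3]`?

No

The pattern [CX3](=O)[NX3] describes a carbonyl carbon bonded to a trivalent nitrogen — an amide.
The closest candidate here is a nitrile (-C#N), but the nitrile N is NX1 (triple-bonded), not NX3. No other fragment satisfies the full query, so there is no match.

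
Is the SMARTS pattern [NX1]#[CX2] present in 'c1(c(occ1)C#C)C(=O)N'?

No

The pattern [NX1]#[CX2] describes a nitrogen triple-bonded to a two-connected carbon — a nitrile.
The closest candidate here is a primary amide (-C(=O)NH2), but the nitrogen is NX3, not NX1. No other fragment satisfies the full query, so there is no match.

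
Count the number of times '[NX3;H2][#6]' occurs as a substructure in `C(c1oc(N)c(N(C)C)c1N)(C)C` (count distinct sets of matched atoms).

2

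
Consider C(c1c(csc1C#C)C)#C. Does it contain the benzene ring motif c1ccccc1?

No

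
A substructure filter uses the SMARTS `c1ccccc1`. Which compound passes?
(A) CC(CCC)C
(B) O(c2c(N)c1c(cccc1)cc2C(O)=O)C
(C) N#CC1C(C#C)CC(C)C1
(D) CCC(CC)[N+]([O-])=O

B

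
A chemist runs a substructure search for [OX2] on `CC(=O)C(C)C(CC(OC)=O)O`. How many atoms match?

2

The query [OX2] means: aliphatic oxygen with two total connections — ether, hydroxyl, or ester single-bond O.
Check the 12 heavy atoms by environment: 6× C (X4) → no; 2× O (X2) → match; 2× C (X3) → no; 2× O (X1) → no.
That gives 2 matching atoms.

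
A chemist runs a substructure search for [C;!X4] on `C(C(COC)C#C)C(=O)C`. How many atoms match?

3

The query [C;!X4] means: aliphatic carbon that does not have four total connections.
Check the 10 heavy atoms by environment: 5× C (X4) → no; 1× O (X2) → no; 1× C (X3) → match; 1× O (X1) → no; 2× C (X2) → match.
Summing the matching environments: 1 + 2 = 3 matching atoms.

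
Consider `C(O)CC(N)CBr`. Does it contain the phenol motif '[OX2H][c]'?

The pattern [OX2H][c] describes a hydroxyl oxygen attached to an aromatic carbon — a phenol.
The closest candidate here is a hydroxyl group (-OH), but the -OH is on an aliphatic carbon, not an aromatic c. No other fragment satisfies the full query, so there is no match.

No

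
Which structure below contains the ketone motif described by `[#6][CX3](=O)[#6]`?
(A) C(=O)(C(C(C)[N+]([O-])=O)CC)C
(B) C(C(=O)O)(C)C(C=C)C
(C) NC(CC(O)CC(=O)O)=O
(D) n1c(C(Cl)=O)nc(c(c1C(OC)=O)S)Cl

[#6][CX3](=O)[#6] describes a carbonyl carbon (no H) flanked by two carbons (a ketone).
(A) contains an acetyl/ketone group (-C(=O)CH3), which satisfies every atom and bond constraint.
(B) has a carboxylic acid group (-C(=O)OH) but one neighbour of the carbonyl carbon is O, not C.
(C) has a carboxylic acid group (-C(=O)OH) but one neighbour of the carbonyl carbon is O, not C.
(D) has a methyl-ester group (-C(=O)OCH3) but one neighbour of the carbonyl carbon is O, not C.
So the answer is (A).

A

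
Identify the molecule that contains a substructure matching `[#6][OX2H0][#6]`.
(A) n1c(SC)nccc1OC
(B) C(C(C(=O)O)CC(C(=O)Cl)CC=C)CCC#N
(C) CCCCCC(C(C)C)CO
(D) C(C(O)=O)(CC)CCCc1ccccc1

A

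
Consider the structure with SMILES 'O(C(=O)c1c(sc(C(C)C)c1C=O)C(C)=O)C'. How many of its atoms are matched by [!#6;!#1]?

5

The query [!#6;!#1] means: not carbon and not hydrogen — any heteroatom.
Check the 17 heavy atoms by environment: 1× s (aromatic) → match; 4× c (aromatic) → no; 8× C → no; 4× O → match.
Summing the matching environments: 1 + 4 = 5 matching atoms.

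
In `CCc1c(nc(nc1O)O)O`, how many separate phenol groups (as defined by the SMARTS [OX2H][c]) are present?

[OX2H][c] is the SMARTS for a phenol: a hydroxyl oxygen attached to an aromatic carbon.
The molecule carries 3 separate instances of a hydroxyl group (-OH) meeting every constraint; each maps to a distinct set of atoms, giving 3 matches.

3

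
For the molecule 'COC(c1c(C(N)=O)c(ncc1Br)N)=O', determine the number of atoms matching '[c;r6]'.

The query [c;r6] means: aromatic carbon that belongs to a six-membered ring.
Check the 15 heavy atoms by environment: 1× n (aromatic, in 6-ring) → no; 5× c (aromatic, in 6-ring) → match; 3× C (acyclic) → no; 3× O (acyclic) → no; 2× N (acyclic) → no; 1× Br (acyclic) → no.
That gives 5 matching atoms.

5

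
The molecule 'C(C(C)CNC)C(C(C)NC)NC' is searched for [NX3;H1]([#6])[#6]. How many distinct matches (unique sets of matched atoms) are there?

3

[NX3;H1]([#6])[#6] is the SMARTS for a secondary amine: a trivalent nitrogen with one H, bonded to two carbons.
The molecule carries 3 separate instances of an N-methylamino group (-NHCH3) meeting every constraint; each maps to a distinct set of atoms, giving 3 matches.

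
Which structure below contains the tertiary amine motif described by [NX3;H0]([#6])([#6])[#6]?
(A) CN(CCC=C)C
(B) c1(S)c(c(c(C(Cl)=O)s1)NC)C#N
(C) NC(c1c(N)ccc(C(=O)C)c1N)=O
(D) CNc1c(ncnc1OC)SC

A

[NX3;H0]([#6])([#6])[#6] describes a trivalent nitrogen with no H, bonded to three carbons (a tertiary amine).
(A) contains a dimethylamino group (-N(CH3)2), which satisfies every atom and bond constraint.
(B) has an N-methylamino group (-NHCH3) but the nitrogen still has one H (H1), not H0.
(C) has a primary amide (-C(=O)NH2) but the amide nitrogen has H2 and only one carbon neighbour.
(D) has an N-methylamino group (-NHCH3) but the nitrogen still has one H (H1), not H0.
So the answer is (A).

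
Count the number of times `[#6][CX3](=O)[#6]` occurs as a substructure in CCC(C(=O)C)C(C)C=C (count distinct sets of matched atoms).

[#6][CX3](=O)[#6] is the SMARTS for a ketone: a carbonyl carbon (no H) flanked by two carbons.
Exactly one fragment in the molecule meets all constraints, giving 1 match.

1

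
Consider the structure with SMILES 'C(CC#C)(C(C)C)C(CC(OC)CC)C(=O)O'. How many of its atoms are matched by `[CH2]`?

3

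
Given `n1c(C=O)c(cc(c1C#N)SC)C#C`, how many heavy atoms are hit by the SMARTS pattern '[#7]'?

Check the 14 heavy atoms by environment: 1× n (aromatic) → match; 5× c (aromatic) → no; 5× C → no; 1× O → no; 1× S → no; 1× N → match.
Summing the matching environments: 1 + 1 = 2 matching atoms.

2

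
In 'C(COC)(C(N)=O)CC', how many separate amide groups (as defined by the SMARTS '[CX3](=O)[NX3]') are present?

1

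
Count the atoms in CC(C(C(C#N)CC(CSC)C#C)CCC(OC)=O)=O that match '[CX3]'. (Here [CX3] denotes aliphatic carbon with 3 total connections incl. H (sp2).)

The query [CX3] means: C with X3: aliphatic carbon with exactly 3 total connections.
Check the 20 heavy atoms by environment: 10× C (X4) → no; 2× C (X3) → match; 2× O (X1) → no; 1× O (X2) → no; 3× C (X2) → no; 1× N (X1) → no; 1× S (X2) → no.
That gives 2 matching atoms.

2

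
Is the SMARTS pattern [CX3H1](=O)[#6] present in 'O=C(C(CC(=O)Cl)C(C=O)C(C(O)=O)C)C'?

The pattern [CX3H1](=O)[#6] describes an sp2 carbon with one H, double-bonded to O and single-bonded to carbon — an aldehyde.
The molecule carries an aldehyde (-CHO), whose atoms satisfy every constraint of the query, so the pattern matches.

Yes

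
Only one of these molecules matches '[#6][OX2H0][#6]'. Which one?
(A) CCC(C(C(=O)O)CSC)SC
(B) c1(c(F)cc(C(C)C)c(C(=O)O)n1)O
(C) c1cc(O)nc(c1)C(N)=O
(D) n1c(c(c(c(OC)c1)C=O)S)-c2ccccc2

[#6][OX2H0][#6] describes an aliphatic oxygen bridging two carbons with no H on the oxygen (an ether).
(A) has a carboxylic acid group (-C(=O)OH) but the -OH oxygen has H1; the =O is OX1, not OX2.
(B) has a carboxylic acid group (-C(=O)OH) but the -OH oxygen has H1; the =O is OX1, not OX2.
(C) has a hydroxyl group (-OH) but the oxygen has H1, not H0 bridging two carbons.
(D) contains a methoxy ether (-OCH3), which satisfies every atom and bond constraint.
So the answer is (D).

D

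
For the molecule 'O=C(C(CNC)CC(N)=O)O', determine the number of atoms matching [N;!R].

The query [N;!R] means: aliphatic nitrogen not in a ring.
Check the 11 heavy atoms by environment: 6× C (acyclic) → no; 3× O (acyclic) → no; 2× N (acyclic) → match.
That gives 2 matching atoms.

2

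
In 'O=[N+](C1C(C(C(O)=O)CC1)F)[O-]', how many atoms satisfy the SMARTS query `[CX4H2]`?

The query [CX4H2] means: sp3 carbon (X4) with exactly two hydrogens.
Check the 12 heavy atoms by environment: 2× C (H2, X4) → match; 3× C (H1, X4) → no; 1× N (charge +1, H0, X3) → no; 1× O (charge -1, H0, X1) → no; 2× O (H0, X1) → no; 1× F (H0, X1) → no; 1× C (H0, X3) → no; 1× O (H1, X2) → no.
That gives 2 matching atoms.

2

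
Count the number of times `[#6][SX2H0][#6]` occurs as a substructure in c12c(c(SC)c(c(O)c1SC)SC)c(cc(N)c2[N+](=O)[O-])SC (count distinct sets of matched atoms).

[#6][SX2H0][#6] is the SMARTS for a thioether: an aliphatic sulfur bridging two carbons with no H on the sulfur.
The molecule carries 4 separate instances of a methylthio ether (-SCH3) meeting every constraint; each maps to a distinct set of atoms, giving 4 matches.

4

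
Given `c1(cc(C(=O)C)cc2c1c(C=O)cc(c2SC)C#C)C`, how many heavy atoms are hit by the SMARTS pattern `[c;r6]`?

10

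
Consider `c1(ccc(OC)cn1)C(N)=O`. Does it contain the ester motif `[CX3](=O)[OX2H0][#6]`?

No

The pattern [CX3](=O)[OX2H0][#6] describes a carbonyl carbon bonded to an oxygen that is itself bonded to carbon (no H on that O) — an ester.
The closest candidate here is a methoxy ether (-OCH3), but the ether oxygen is not adjacent to a C=O carbon. No other fragment satisfies the full query, so there is no match.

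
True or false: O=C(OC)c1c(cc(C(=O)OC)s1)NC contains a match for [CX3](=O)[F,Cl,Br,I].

The pattern [CX3](=O)[F,Cl,Br,I] describes a carbonyl carbon bonded to a halogen — an acyl halide.
The closest candidate here is a methyl-ester group (-C(=O)OCH3), but the carbonyl is bonded to -O-C, not to a halogen. No other fragment satisfies the full query, so there is no match.

False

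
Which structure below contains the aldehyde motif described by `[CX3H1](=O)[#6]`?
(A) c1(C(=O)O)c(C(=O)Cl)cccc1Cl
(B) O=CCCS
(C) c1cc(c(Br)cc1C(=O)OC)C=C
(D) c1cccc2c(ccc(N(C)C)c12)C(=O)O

[CX3H1](=O)[#6] describes an sp2 carbon with one H, double-bonded to O and single-bonded to carbon (an aldehyde).
(A) has a carboxylic acid group (-C(=O)OH) but the carbonyl carbon has H0 and is bonded to O, not H1.
(B) contains an aldehyde (-CHO), which satisfies every atom and bond constraint.
(C) has a methyl-ester group (-C(=O)OCH3) but the carbonyl carbon has H0, not H1.
(D) has a carboxylic acid group (-C(=O)OH) but the carbonyl carbon has H0 and is bonded to O, not H1.
So the answer is (B).

B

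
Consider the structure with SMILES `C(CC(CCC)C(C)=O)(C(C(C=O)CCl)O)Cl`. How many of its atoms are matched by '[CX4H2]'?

Check the 17 heavy atoms by environment: 4× C (H2, X4) → match; 4× C (H1, X4) → no; 1× C (H0, X3) → no; 2× O (H0, X1) → no; 2× C (H3, X4) → no; 1× C (H1, X3) → no; 1× O (H1, X2) → no; 2× Cl (H0, X1) → no.
That gives 4 matching atoms.

4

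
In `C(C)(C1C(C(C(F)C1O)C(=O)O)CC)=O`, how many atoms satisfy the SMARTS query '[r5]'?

5

The query [r5] means: r5 matches atoms in a five-membered ring.
Check the 15 heavy atoms by environment: 5× C (in 5-ring) → match; 5× C (acyclic) → no; 1× F (acyclic) → no; 4× O (acyclic) → no.
That gives 5 matching atoms.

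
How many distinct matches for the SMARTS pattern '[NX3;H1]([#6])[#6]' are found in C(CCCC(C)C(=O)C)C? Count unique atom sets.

0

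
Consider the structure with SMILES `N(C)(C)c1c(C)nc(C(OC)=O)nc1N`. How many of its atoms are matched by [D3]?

Check the 15 heavy atoms by environment: 2× n (aromatic, D2) → no; 4× c (aromatic, D3) → match; 1× N (D1) → no; 1× N (D3) → match; 4× C (D1) → no; 1× C (D3) → match; 1× O (D1) → no; 1× O (D2) → no.
Summing the matching environments: 4 + 1 + 1 = 6 matching atoms.

6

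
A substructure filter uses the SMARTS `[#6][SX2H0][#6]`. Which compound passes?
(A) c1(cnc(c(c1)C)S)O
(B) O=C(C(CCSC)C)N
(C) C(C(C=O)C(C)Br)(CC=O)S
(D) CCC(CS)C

B

[#6][SX2H0][#6] describes an aliphatic sulfur bridging two carbons with no H on the sulfur (a thioether).
(A) has a thiol (-SH) but the sulfur has H1, not H0 bridging two carbons.
(B) contains a methylthio ether (-SCH3), which satisfies every atom and bond constraint.
(C) has a thiol (-SH) but the sulfur has H1, not H0 bridging two carbons.
(D) has a thiol (-SH) but the sulfur has H1, not H0 bridging two carbons.
So the answer is (B).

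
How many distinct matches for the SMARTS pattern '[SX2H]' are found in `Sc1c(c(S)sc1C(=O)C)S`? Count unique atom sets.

3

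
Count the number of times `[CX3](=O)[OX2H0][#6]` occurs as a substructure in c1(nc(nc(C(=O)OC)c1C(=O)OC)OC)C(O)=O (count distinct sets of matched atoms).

2

[CX3](=O)[OX2H0][#6] is the SMARTS for an ester: a carbonyl carbon bonded to an oxygen that is itself bonded to carbon (no H on that O).
The molecule carries 2 separate instances of a methyl-ester group (-C(=O)OCH3) meeting every constraint; each maps to a distinct set of atoms, giving 2 matches.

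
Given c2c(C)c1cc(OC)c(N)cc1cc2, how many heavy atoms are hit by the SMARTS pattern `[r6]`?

The query [r6] means: r6 matches atoms in a six-membered ring.
Check the 14 heavy atoms by environment: 10× c (aromatic, in 6-ring) → match; 1× O (acyclic) → no; 2× C (acyclic) → no; 1× N (acyclic) → no.
That gives 10 matching atoms.

10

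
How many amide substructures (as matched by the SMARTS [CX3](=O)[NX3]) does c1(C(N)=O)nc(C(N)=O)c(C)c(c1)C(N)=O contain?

3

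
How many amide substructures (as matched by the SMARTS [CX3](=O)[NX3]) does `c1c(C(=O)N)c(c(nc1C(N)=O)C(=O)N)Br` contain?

3

[CX3](=O)[NX3] is the SMARTS for an amide: a carbonyl carbon bonded to a trivalent nitrogen.
The molecule carries 3 separate instances of a primary amide (-C(=O)NH2) meeting every constraint; each maps to a distinct set of atoms, giving 3 matches.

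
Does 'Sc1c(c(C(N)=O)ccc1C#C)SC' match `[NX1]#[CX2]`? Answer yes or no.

No

The pattern [NX1]#[CX2] describes a nitrogen triple-bonded to a two-connected carbon — a nitrile.
The closest candidate here is a primary amide (-C(=O)NH2), but the nitrogen is NX3, not NX1. No other fragment satisfies the full query, so there is no match.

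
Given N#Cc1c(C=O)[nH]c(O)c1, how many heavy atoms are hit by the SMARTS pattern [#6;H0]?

Check the 10 heavy atoms by environment: 1× n (aromatic, H1) → no; 3× c (aromatic, H0) → match; 1× c (aromatic, H1) → no; 1× C (H1) → no; 1× O (H0) → no; 1× C (H0) → match; 1× N (H0) → no; 1× O (H1) → no.
Summing the matching environments: 3 + 1 = 4 matching atoms.

4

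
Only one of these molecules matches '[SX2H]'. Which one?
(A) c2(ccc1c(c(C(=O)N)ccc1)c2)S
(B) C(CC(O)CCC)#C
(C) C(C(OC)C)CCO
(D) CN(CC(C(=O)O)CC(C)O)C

A

[SX2H] describes an aliphatic sulfur with two connections, one being H (a thiol).
(A) contains a thiol (-SH), which satisfies every atom and bond constraint.
(B) has a hydroxyl group (-OH) but it is an -OH, not an -SH.
(C) has a hydroxyl group (-OH) but it is an -OH, not an -SH.
(D) has a hydroxyl group (-OH) but it is an -OH, not an -SH.
So the answer is (A).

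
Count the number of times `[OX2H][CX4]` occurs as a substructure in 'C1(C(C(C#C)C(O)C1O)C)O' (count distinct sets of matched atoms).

3

[OX2H][CX4] is the SMARTS for an aliphatic alcohol: a hydroxyl oxygen bound to an sp3 (X4) carbon.
The molecule carries 3 separate instances of a hydroxyl group (-OH) meeting every constraint; each maps to a distinct set of atoms, giving 3 matches.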